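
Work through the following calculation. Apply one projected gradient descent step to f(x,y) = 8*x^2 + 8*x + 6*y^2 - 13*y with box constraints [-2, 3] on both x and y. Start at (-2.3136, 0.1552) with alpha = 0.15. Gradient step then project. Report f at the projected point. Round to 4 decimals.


Step 1: Compute gradient at (-2.3136, 0.1552).
grad_x = 2*8*-2.3136 + 8 = -29.0176
grad_y = 2*6*0.1552 - 13 = -11.1376
Step 2: Gradient step.
x_raw = -2.3136 - 0.15*-29.0176 = 2.039
y_raw = 0.1552 - 0.15*-11.1376 = 1.8258
Step 3: Project onto [-2, 3].
x_proj = clip(2.039) = 2.039
y_proj = clip(1.8258) = 1.8258
Step 4: Evaluate f.
f(2.039, 1.8258) = 45.84


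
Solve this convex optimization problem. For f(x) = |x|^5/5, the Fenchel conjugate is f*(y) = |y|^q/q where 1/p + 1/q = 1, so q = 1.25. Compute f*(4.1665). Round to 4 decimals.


The conjugate exponent q satisfies 1/p + 1/q = 1.
p = 5, so q = 5/(5 - 1) = 1.25
|y|^q = 4.1665^1.25 = 5.9527
f*(4.1665) = 5.9527 / 1.25 = 4.7622


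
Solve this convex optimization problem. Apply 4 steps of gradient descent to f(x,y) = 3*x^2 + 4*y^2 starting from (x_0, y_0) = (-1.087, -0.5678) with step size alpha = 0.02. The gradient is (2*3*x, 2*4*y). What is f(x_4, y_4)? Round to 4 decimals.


Gradient descent on f(x,y) = 3*x^2 + 4*y^2.
Starting point: (-1.087, -0.5678), alpha = 0.02
Step 1: grad_x = 2*3*-1.087 = -6.522, grad_y = 2*4*-0.5678 = -4.5424
  x_1 = -1.087 - 0.02*-6.522 = -0.9566
  y_1 = -0.5678 - 0.02*-4.5424 = -0.477
Step 2: grad_x = 2*3*-0.9566 = -5.7394, grad_y = 2*4*-0.477 = -3.8156
  x_2 = -0.9566 - 0.02*-5.7394 = -0.8418
  y_2 = -0.477 - 0.02*-3.8156 = -0.4006
Step 3: grad_x = 2*3*-0.8418 = -5.0506, grad_y = 2*4*-0.4006 = -3.2051
  x_3 = -0.8418 - 0.02*-5.0506 = -0.7408
  y_3 = -0.4006 - 0.02*-3.2051 = -0.3365
Step 4: grad_x = 2*3*-0.7408 = -4.4446, grad_y = 2*4*-0.3365 = -2.6923
  x_4 = -0.7408 - 0.02*-4.4446 = -0.6519
  y_4 = -0.3365 - 0.02*-2.6923 = -0.2827
f(-0.6519, -0.2827) = 3*(-0.6519)^2 + 4*(-0.2827)^2 = 1.5945


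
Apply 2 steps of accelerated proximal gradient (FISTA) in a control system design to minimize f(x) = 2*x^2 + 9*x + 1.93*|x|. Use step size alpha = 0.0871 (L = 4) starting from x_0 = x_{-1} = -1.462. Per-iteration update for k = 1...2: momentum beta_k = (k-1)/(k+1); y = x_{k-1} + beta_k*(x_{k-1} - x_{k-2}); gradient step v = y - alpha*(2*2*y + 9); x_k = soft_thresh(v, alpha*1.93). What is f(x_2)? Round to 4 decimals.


FISTA on f(x) = 2*x^2 + 9*x + 1.93*|x|
L = 4, alpha = 0.0871
Iteration 1: beta = 0.0, y = -1.462 + 0.0*(-1.462 + 1.462) = -1.462
  grad(y) = 3.152, v = y - alpha*grad = -1.7365
  prox(v) = soft_thresh(-1.7365, 0.1681) = -1.5684
Iteration 2: beta = 0.3333, y = -1.5684 + 0.3333*(-1.5684 + 1.462) = -1.6039
  grad(y) = 2.5843, v = y - alpha*grad = -1.829
  prox(v) = soft_thresh(-1.829, 0.1681) = -1.6609
f(x_2) = 2*(-1.6609)^2 + 9*(-1.6609) + 1.93*|-1.6609| = -6.2254


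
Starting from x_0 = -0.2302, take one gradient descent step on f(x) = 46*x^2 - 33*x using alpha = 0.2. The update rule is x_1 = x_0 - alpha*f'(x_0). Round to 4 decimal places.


We compute the gradient at x_0 and apply the update.
f'(x) = 92*x - 33
f'(-0.2302) = 92*-0.2302 - 33 = -54.1784
x_1 = -0.2302 - 0.2*-54.1784 = 10.6055


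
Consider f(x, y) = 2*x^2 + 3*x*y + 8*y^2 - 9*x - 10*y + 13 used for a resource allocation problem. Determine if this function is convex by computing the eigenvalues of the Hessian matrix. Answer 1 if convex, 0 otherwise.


The Hessian of f(x,y) = 2*x^2 + 3*x*y + 8*y^2 - 9*x - 10*y + 13 is:
H = [[4, 3], [3, 16]]
Trace = 4 + 16 = 20
Determinant = 4*16 - (3)^2 = 55
Discriminant = (20)^2 - 4*55 = 180.0
Eigenvalues: lambda_1 = 3.2918, lambda_2 = 16.7082
The function is convex.

1


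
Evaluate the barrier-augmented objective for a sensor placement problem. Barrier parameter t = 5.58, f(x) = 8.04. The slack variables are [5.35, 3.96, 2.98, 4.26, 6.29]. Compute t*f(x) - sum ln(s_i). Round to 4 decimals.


Step 1: Compute log-barrier.
ln values: [1.6771, 1.3762, 1.0919, 1.4493, 1.839]
phi = -(1.6771 + 1.3762 + 1.0919 + 1.4493 + 1.839) = -7.4335
Step 2: Compute augmented objective.
t*f(x) = 5.58*8.04 = 44.8632
Total = 44.8632 - 7.4335 = 37.4297


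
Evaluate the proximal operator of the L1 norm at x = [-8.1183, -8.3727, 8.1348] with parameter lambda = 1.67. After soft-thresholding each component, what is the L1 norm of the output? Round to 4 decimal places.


Soft-thresholding with lambda = 1.67:
prox(-8.1183) = sign(-8.1183)*max(|-8.1183| - 1.67, 0) = -6.4483
prox(-8.3727) = sign(-8.3727)*max(|-8.3727| - 1.67, 0) = -6.7027
prox(8.1348) = sign(8.1348)*max(|8.1348| - 1.67, 0) = 6.4648
prox(x) = [-6.4483, -6.7027, 6.4648]
||prox(x)||_1 = 6.4483 + 6.7027 + 6.4648 = 19.6158


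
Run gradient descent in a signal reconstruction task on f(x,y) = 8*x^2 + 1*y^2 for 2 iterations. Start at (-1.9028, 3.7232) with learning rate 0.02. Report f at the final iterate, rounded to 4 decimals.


Gradient descent on f(x,y) = 8*x^2 + 1*y^2.
Starting point: (-1.9028, 3.7232), alpha = 0.02
Step 1: grad_x = 2*8*-1.9028 = -30.4448, grad_y = 2*1*3.7232 = 7.4464
  x_1 = -1.9028 - 0.02*-30.4448 = -1.2939
  y_1 = 3.7232 - 0.02*7.4464 = 3.5743
Step 2: grad_x = 2*8*-1.2939 = -20.7025, grad_y = 2*1*3.5743 = 7.1485
  x_2 = -1.2939 - 0.02*-20.7025 = -0.8799
  y_2 = 3.5743 - 0.02*7.1485 = 3.4313
f(-0.8799, 3.4313) = 8*(-0.8799)^2 + 1*3.4313^2 = 17.967


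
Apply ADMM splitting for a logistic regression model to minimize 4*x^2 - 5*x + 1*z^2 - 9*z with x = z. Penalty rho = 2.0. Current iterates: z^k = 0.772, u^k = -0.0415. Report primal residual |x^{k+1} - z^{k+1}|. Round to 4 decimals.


ADMM iteration with rho = 2.0, z^k = 0.772, u^k = -0.0415
Step 1: x-update.
Minimize 4*x^2 - 5*x + (2.0/2)*(x - 0.772 - 0.0415)^2
FOC: (2*4 + 2.0)*x = 5 + 2.0*(0.772 + 0.0415)
x^{k+1} = 0.6627
Step 2: z-update.
Minimize 1*z^2 - 9*z + (2.0/2)*(0.6627 - z - 0.0415)^2
FOC: (2*1 + 2.0)*z = 9 + 2.0*(0.6627 - 0.0415)
z^{k+1} = 2.5606
Step 3: u-update.
u^{k+1} = -0.0415 + 0.6627 - 2.5606 = -1.9394
Step 4: Primal residual = |0.6627 - 2.5606| = 1.8979


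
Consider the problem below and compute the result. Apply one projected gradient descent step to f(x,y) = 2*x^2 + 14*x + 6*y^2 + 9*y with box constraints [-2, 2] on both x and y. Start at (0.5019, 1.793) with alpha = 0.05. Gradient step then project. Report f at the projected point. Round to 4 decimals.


Step 1: Compute gradient at (0.5019, 1.793).
grad_x = 2*2*0.5019 + 14 = 16.0076
grad_y = 2*6*1.793 + 9 = 30.516
Step 2: Gradient step.
x_raw = 0.5019 - 0.05*16.0076 = -0.2985
y_raw = 1.793 - 0.05*30.516 = 0.2672
Step 3: Project onto [-2, 2].
x_proj = clip(-0.2985) = -0.2985
y_proj = clip(0.2672) = 0.2672
Step 4: Evaluate f.
f(-0.2985, 0.2672) = -1.1674


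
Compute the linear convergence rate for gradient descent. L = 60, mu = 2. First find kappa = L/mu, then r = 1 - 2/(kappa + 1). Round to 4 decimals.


Step 1: Compute the condition number.
kappa = L/mu = 60/2 = 30.0
Step 2: Compute the convergence rate.
r = 1 - 2/(kappa + 1) = 1 - 2*mu/(L + mu) = (L - mu)/(L + mu) = 58/62 = 0.9355


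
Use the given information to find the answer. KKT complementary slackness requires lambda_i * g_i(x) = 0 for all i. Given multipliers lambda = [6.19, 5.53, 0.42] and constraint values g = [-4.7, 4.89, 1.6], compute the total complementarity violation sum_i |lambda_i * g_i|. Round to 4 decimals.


KKT complementary slackness check:
lambda_1 * g_1 = 6.19 * -4.7 = -29.093
lambda_2 * g_2 = 5.53 * 4.89 = 27.0417
lambda_3 * g_3 = 0.42 * 1.6 = 0.672
Total violation = 29.093 + 27.0417 + 0.672 = 56.8067


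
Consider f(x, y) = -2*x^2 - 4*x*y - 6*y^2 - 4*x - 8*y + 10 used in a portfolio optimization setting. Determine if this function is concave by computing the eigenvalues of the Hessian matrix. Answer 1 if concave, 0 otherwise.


The Hessian of f(x,y) = -2*x^2 - 4*x*y - 6*y^2 - 4*x - 8*y + 10 is:
H = [[-4, -4], [-4, -12]]
Trace = -4 - 12 = -16
Determinant = -4*-12 - (-4)^2 = 32
Discriminant = (-16)^2 - 4*32 = 128.0
Eigenvalues: lambda_1 = -13.6569, lambda_2 = -2.3431
The function is concave.

1


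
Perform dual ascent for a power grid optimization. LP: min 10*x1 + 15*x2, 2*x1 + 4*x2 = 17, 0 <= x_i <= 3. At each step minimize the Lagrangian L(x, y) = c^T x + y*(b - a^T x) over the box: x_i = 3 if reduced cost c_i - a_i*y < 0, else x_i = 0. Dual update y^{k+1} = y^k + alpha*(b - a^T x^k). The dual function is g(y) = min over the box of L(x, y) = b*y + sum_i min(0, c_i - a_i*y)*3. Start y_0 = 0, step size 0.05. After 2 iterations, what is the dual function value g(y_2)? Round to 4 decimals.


Dual ascent for LP: min 10*x1 + 15*x2, 2*x1 + 4*x2 = 17, 0 <= x_i <= 3
Step 1: y^k = 0.0, reduced costs: (10.0, 15.0)
  x^k = (0.0, 0.0), subgradient = b - a^T x = 17.0
  y^{k+1} = 0.0 + 0.05*17.0 = 0.85
Step 2: y^k = 0.85, reduced costs: (8.3, 11.6)
  x^k = (0.0, 0.0), subgradient = b - a^T x = 17.0
  y^{k+1} = 0.85 + 0.05*17.0 = 1.7
Dual objective at y_2 = 1.7: reduced costs (6.6, 8.2), box minimizer x = (0.0, 0.0)
g(y_2) = b*y + (c1 - a1*y)*x1 + (c2 - a2*y)*x2 = 17*1.7 + 6.6*0.0 + 8.2*0.0 = 28.9 + 0.0 + 0.0 = 28.9


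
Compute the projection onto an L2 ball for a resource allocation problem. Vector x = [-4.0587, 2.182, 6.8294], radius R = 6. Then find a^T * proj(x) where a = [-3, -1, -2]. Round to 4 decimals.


Step 1: Compute ||x|| (intermediates to 6 decimals).
||x|| = sqrt((-4.0587)^2 + 2.182^2 + 6.8294^2) = 8.238621
Step 2: Project.
Since ||x|| > R, scale = R/||x|| = 6/8.238621 = 0.728277, proj(x) = scale * x
proj(x) = [-2.955858, 1.5891, 4.973695]
Step 3: Dot product.
a^T * proj(x) = -3*(-2.955858) - 1*1.5891 - 2*4.973695 = -2.6689


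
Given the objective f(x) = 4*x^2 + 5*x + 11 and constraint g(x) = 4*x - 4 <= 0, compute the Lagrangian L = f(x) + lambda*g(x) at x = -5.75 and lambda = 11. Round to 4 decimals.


Step 1: Evaluate f(x).
f(-5.75) = 4*(-5.75)^2 + 5*(-5.75) + 11 = 114.5
Step 2: Evaluate g(x).
g(-5.75) = 4*-5.75 - 4 = -27.0
Step 3: Compute Lagrangian.
L = 114.5 + 11*-27.0 = -182.5


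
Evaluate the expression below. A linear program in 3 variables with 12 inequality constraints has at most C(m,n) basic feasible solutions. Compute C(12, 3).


Each vertex corresponds to some choice of n active constraints out of m, so the number of vertices is at most C(m, n) = m! / (n!(m-n)!).
m = 12, n = 3
Numerator: 12 * 11 * 10
Denominator: 3! = 6
C(12, 3) = 220


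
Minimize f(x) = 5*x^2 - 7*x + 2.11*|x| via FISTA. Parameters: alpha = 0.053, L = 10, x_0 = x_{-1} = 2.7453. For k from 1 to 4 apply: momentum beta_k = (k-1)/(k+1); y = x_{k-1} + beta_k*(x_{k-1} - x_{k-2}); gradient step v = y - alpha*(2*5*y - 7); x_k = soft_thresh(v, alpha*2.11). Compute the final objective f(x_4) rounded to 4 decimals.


FISTA on f(x) = 5*x^2 - 7*x + 2.11*|x|
L = 10, alpha = 0.053
Iteration 1: beta = 0.0, y = 2.7453 + 0.0*(2.7453 - 2.7453) = 2.7453
  grad(y) = 20.453, v = y - alpha*grad = 1.6613
  prox(v) = soft_thresh(1.6613, 0.1118) = 1.5495
Iteration 2: beta = 0.3333, y = 1.5495 + 0.3333*(1.5495 - 2.7453) = 1.1508
  grad(y) = 4.5085, v = y - alpha*grad = 0.9119
  prox(v) = soft_thresh(0.9119, 0.1118) = 0.8001
Iteration 3: beta = 0.5, y = 0.8001 + 0.5*(0.8001 - 1.5495) = 0.4254
  grad(y) = -2.7463, v = y - alpha*grad = 0.5709
  prox(v) = soft_thresh(0.5709, 0.1118) = 0.4591
Iteration 4: beta = 0.6, y = 0.4591 + 0.6*(0.4591 - 0.8001) = 0.2545
  grad(y) = -4.4549, v = y - alpha*grad = 0.4906
  prox(v) = soft_thresh(0.4906, 0.1118) = 0.3788
f(x_4) = 5*0.3788^2 - 7*0.3788 + 2.11*|0.3788| = -1.1349


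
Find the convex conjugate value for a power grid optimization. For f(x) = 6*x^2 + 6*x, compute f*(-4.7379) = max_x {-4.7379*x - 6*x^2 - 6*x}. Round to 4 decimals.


f*(y) = sup_x {y*x - a*x^2 - b*x} = sup_x {(y-b)*x - a*x^2}
FOC: (y - b) - 2a*x = 0 => x* = (y - b)/(2a)
x* = (-4.7379 - 6)/(2*6) = -0.8948
f*(-4.7379) = (y-b)^2/(4a) = (-4.7379 - 6)^2/(4*6)
= 115.3025/24 = 4.8043


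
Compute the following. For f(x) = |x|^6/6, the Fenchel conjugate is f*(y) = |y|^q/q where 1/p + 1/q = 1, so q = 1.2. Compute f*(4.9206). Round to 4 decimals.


The conjugate exponent q satisfies 1/p + 1/q = 1.
p = 6, so q = 6/(6 - 1) = 1.2
|y|^q = 4.9206^1.2 = 6.7674
f*(4.9206) = 6.7674 / 1.2 = 5.6395


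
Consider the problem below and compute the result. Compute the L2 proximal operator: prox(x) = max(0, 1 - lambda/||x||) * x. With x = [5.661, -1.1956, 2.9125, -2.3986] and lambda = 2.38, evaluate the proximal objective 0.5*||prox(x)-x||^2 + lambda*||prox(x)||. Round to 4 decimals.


Step 1: Compute ||x||.
||x|| = 6.9074
Step 2: Compute scaling factor.
scale = max(0, 1 - 2.38/6.9074) = 0.6554
Step 3: prox(x) = [3.7105, -0.7836, 1.909, -1.5721]
||prox(x)|| = 4.5274
Step 4: Proximal objective.
0.5*||prox-x||^2 = 2.8322
lambda*||prox|| = 10.7752
Total = 13.6074


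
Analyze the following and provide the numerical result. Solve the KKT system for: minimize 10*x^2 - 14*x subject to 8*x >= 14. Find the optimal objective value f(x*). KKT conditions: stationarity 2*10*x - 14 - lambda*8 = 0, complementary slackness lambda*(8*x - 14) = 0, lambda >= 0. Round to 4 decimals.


Step 1: Try lambda = 0 (constraint inactive).
x_unc = 14/(2*10) = 0.7
Check: 8*0.7 = 5.6 < 14 -- violated!
Step 2: Constraint must be active: 8*x = 14
x* = 14/8 = 1.75
lambda = (2*10*1.75 - 14)/8 = 2.625
Step 3: Compute optimal value.
f(x*) = 10*1.75^2 - 14*1.75 = 6.125


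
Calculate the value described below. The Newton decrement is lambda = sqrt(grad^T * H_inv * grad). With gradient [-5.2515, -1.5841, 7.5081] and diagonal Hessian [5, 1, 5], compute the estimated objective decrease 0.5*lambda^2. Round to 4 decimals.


Step 1: H is diagonal, so H^(-1) * g = [-1.0503, -1.5841, 1.5016].
Step 2: g^T H^(-1) g = sum_i g_i^2 / H_ii
  = (-5.2515)^2/5 + (-1.5841)^2/1 + (7.5081)^2/5
  = 5.5157 + 2.5094 + 11.2743 = 19.2993
Step 3: Objective decrease = 0.5 * g^T H^(-1) g = 9.6497


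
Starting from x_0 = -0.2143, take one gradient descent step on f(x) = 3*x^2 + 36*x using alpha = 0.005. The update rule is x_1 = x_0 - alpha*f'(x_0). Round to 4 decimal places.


We compute the gradient at x_0 and apply the update.
f'(x) = 6*x + 36
f'(-0.2143) = 6*-0.2143 + 36 = 34.7142
x_1 = -0.2143 - 0.005*34.7142 = -0.3879


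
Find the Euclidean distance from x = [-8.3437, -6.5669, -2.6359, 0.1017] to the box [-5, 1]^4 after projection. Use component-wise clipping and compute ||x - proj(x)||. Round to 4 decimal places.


Project each component onto [-5, 1].
clip(-8.3437) = -5.0, clip(-6.5669) = -5.0, clip(-2.6359) = -2.6359, clip(0.1017) = 0.1017
Projection = [-5.0, -5.0, -2.6359, 0.1017]
Squared diffs: [11.1803, 2.4552, 0.0, 0.0]
Distance = sqrt(13.6355) = 3.6926


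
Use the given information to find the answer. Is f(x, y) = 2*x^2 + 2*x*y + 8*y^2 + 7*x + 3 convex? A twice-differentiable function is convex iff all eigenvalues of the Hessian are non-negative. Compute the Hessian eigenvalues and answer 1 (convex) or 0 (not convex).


The Hessian of f(x,y) = 2*x^2 + 2*x*y + 8*y^2 + 7*x + 3 is:
H = [[4, 2], [2, 16]]
Trace = 4 + 16 = 20
Determinant = 4*16 - (2)^2 = 60
Discriminant = (20)^2 - 4*60 = 160.0
Eigenvalues: lambda_1 = 3.6754, lambda_2 = 16.3246
The function is convex.

1


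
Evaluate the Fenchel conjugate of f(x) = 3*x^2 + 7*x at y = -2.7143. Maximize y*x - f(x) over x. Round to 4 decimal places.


f*(y) = sup_x {y*x - a*x^2 - b*x} = sup_x {(y-b)*x - a*x^2}
FOC: (y - b) - 2a*x = 0 => x* = (y - b)/(2a)
x* = (-2.7143 - 7)/(2*3) = -1.6191
f*(-2.7143) = (y-b)^2/(4a) = (-2.7143 - 7)^2/(4*3)
= 94.3676/12 = 7.864


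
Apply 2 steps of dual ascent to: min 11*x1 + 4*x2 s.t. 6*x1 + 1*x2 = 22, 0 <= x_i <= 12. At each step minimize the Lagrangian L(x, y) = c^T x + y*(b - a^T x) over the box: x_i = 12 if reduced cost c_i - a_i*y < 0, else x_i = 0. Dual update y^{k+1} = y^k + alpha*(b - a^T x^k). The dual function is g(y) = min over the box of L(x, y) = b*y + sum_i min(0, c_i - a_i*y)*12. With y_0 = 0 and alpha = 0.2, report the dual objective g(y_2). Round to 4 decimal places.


Dual ascent for LP: min 11*x1 + 4*x2, 6*x1 + 1*x2 = 22, 0 <= x_i <= 12
Step 1: y^k = 0.0, reduced costs: (11.0, 4.0)
  x^k = (0.0, 0.0), subgradient = b - a^T x = 22.0
  y^{k+1} = 0.0 + 0.2*22.0 = 4.4
Step 2: y^k = 4.4, reduced costs: (-15.4, -0.4)
  x^k = (12.0, 12.0), subgradient = b - a^T x = -62.0
  y^{k+1} = 4.4 + 0.2*-62.0 = -8.0
Dual objective at y_2 = -8.0: reduced costs (59.0, 12.0), box minimizer x = (0.0, 0.0)
g(y_2) = b*y + (c1 - a1*y)*x1 + (c2 - a2*y)*x2 = 22*(-8.0) + 59.0*0.0 + 12.0*0.0 = -176.0 + 0.0 + 0.0 = -176.0


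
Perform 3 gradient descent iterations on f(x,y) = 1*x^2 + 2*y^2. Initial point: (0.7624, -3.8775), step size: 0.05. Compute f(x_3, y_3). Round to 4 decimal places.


Gradient descent on f(x,y) = 1*x^2 + 2*y^2.
Starting point: (0.7624, -3.8775), alpha = 0.05
Step 1: grad_x = 2*1*0.7624 = 1.5248, grad_y = 2*2*-3.8775 = -15.51
  x_1 = 0.7624 - 0.05*1.5248 = 0.6862
  y_1 = -3.8775 - 0.05*-15.51 = -3.102
Step 2: grad_x = 2*1*0.6862 = 1.3723, grad_y = 2*2*-3.102 = -12.408
  x_2 = 0.6862 - 0.05*1.3723 = 0.6175
  y_2 = -3.102 - 0.05*-12.408 = -2.4816
Step 3: grad_x = 2*1*0.6175 = 1.2351, grad_y = 2*2*-2.4816 = -9.9264
  x_3 = 0.6175 - 0.05*1.2351 = 0.5558
  y_3 = -2.4816 - 0.05*-9.9264 = -1.9853
f(0.5558, -1.9853) = 1*0.5558^2 + 2*(-1.9853)^2 = 8.1916


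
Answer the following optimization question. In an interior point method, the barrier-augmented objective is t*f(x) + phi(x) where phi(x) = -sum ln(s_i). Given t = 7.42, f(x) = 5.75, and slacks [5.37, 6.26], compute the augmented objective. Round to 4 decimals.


Step 1: Compute log-barrier.
ln values: [1.6808, 1.8342]
phi = -(1.6808 + 1.8342) = -3.515
Step 2: Compute augmented objective.
t*f(x) = 7.42*5.75 = 42.665
Total = 42.665 - 3.515 = 39.15


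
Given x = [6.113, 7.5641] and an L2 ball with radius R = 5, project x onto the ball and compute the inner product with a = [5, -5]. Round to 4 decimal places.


Step 1: Compute ||x|| (intermediates to 6 decimals).
||x|| = sqrt(6.113^2 + 7.5641^2) = 9.72545
Step 2: Project.
Since ||x|| > R, scale = R/||x|| = 5/9.72545 = 0.514115, proj(x) = scale * x
proj(x) = [3.142785, 3.888817]
Step 3: Dot product.
a^T * proj(x) = 5*3.142785 - 5*3.888817 = -3.7302


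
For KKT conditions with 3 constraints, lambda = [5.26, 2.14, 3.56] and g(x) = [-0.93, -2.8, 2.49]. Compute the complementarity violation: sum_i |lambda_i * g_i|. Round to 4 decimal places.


KKT complementary slackness check:
lambda_1 * g_1 = 5.26 * -0.93 = -4.8918
lambda_2 * g_2 = 2.14 * -2.8 = -5.992
lambda_3 * g_3 = 3.56 * 2.49 = 8.8644
Total violation = 4.8918 + 5.992 + 8.8644 = 19.7482


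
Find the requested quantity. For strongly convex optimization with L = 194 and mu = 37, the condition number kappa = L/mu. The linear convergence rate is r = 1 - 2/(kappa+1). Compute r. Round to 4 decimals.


Step 1: Compute the condition number.
kappa = L/mu = 194/37 = 5.2432
Step 2: Compute the convergence rate.
r = 1 - 2/(kappa + 1) = 1 - 2*mu/(L + mu) = (L - mu)/(L + mu) = 157/231 = 0.6797


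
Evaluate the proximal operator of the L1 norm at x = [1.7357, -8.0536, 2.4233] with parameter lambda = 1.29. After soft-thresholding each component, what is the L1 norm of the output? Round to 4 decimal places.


Soft-thresholding with lambda = 1.29:
prox(1.7357) = sign(1.7357)*max(|1.7357| - 1.29, 0) = 0.4457
prox(-8.0536) = sign(-8.0536)*max(|-8.0536| - 1.29, 0) = -6.7636
prox(2.4233) = sign(2.4233)*max(|2.4233| - 1.29, 0) = 1.1333
prox(x) = [0.4457, -6.7636, 1.1333]
||prox(x)||_1 = 0.4457 + 6.7636 + 1.1333 = 8.3426


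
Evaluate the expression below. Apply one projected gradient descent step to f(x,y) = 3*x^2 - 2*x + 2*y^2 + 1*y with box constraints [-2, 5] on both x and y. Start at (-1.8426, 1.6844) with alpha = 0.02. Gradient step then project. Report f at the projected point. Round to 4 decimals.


Step 1: Compute gradient at (-1.8426, 1.6844).
grad_x = 2*3*-1.8426 - 2 = -13.0556
grad_y = 2*2*1.6844 + 1 = 7.7376
Step 2: Gradient step.
x_raw = -1.8426 - 0.02*-13.0556 = -1.5815
y_raw = 1.6844 - 0.02*7.7376 = 1.5296
Step 3: Project onto [-2, 5].
x_proj = clip(-1.5815) = -1.5815
y_proj = clip(1.5296) = 1.5296
Step 4: Evaluate f.
f(-1.5815, 1.5296) = 16.8756


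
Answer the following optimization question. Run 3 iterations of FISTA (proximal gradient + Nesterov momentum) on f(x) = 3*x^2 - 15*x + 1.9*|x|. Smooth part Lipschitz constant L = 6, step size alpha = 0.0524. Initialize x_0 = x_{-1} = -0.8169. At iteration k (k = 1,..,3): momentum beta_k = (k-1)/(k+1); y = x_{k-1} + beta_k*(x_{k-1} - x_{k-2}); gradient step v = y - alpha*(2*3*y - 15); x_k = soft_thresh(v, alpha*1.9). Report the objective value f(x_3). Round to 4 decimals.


FISTA on f(x) = 3*x^2 - 15*x + 1.9*|x|
L = 6, alpha = 0.0524
Iteration 1: beta = 0.0, y = -0.8169 + 0.0*(-0.8169 + 0.8169) = -0.8169
  grad(y) = -19.9014, v = y - alpha*grad = 0.2259
  prox(v) = soft_thresh(0.2259, 0.0996) = 0.1264
Iteration 2: beta = 0.3333, y = 0.1264 + 0.3333*(0.1264 + 0.8169) = 0.4408
  grad(y) = -12.3552, v = y - alpha*grad = 1.0882
  prox(v) = soft_thresh(1.0882, 0.0996) = 0.9887
Iteration 3: beta = 0.5, y = 0.9887 + 0.5*(0.9887 - 0.1264) = 1.4198
  grad(y) = -6.4813, v = y - alpha*grad = 1.7594
  prox(v) = soft_thresh(1.7594, 0.0996) = 1.6598
f(x_3) = 3*1.6598^2 - 15*1.6598 + 1.9*|1.6598| = -13.4787


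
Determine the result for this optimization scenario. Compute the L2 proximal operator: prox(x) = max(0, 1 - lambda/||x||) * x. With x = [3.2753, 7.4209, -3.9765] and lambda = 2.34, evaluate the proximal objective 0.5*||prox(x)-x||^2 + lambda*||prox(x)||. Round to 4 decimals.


Step 1: Compute ||x||.
||x|| = 9.0338
Step 2: Compute scaling factor.
scale = max(0, 1 - 2.34/9.0338) = 0.741
Step 3: prox(x) = [2.4269, 5.4987, -2.9465]
||prox(x)|| = 6.6938
Step 4: Proximal objective.
0.5*||prox-x||^2 = 2.7378
lambda*||prox|| = 15.6635
Total = 18.4013


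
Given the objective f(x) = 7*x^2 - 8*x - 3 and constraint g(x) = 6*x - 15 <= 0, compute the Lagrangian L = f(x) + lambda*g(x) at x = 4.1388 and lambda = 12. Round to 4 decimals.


Step 1: Evaluate f(x).
f(4.1388) = 7*4.1388^2 - 8*4.1388 - 3 = 83.7973
Step 2: Evaluate g(x).
g(4.1388) = 6*4.1388 - 15 = 9.8328
Step 3: Compute Lagrangian.
L = 83.7973 + 12*9.8328 = 201.7909


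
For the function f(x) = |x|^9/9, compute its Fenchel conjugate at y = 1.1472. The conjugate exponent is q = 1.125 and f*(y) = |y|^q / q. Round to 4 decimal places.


The conjugate exponent q satisfies 1/p + 1/q = 1.
p = 9, so q = 9/(9 - 1) = 1.125
|y|^q = 1.1472^1.125 = 1.1671
f*(1.1472) = 1.1671 / 1.125 = 1.0374


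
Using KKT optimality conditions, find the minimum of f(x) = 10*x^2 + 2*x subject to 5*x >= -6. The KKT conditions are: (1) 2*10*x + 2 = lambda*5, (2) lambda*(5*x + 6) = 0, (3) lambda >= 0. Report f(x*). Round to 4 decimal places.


Step 1: Try lambda = 0 (constraint inactive).
Stationarity: 2*10*x + 2 = 0
x* = -2/(2*10) = -0.1
Check constraint: 5*-0.1 = -0.5 >= -6 -- satisfied.
Step 2: Compute optimal value.
f(x*) = 10*(-0.1)^2 + 2*(-0.1) = -0.1


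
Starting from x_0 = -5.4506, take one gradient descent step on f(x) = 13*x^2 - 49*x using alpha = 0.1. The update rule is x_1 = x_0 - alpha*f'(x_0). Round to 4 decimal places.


We compute the gradient at x_0 and apply the update.
f'(x) = 26*x - 49
f'(-5.4506) = 26*-5.4506 - 49 = -190.7156
x_1 = -5.4506 - 0.1*-190.7156 = 13.621


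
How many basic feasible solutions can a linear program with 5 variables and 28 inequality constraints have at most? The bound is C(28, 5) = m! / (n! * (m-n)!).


Each vertex corresponds to some choice of n active constraints out of m, so the number of vertices is at most C(m, n) = m! / (n!(m-n)!).
m = 28, n = 5
Numerator: 28 * 27 * 26 * 25 * 24
Denominator: 5! = 120
C(28, 5) = 98280


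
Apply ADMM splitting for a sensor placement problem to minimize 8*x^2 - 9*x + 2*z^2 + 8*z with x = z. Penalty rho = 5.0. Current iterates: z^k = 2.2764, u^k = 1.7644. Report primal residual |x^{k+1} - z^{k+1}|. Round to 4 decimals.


ADMM iteration with rho = 5.0, z^k = 2.2764, u^k = 1.7644
Step 1: x-update.
Minimize 8*x^2 - 9*x + (5.0/2)*(x - 2.2764 + 1.7644)^2
FOC: (2*8 + 5.0)*x = 9 + 5.0*(2.2764 - 1.7644)
x^{k+1} = 0.5505
Step 2: z-update.
Minimize 2*z^2 + 8*z + (5.0/2)*(0.5505 - z + 1.7644)^2
FOC: (2*2 + 5.0)*z = -8 + 5.0*(0.5505 + 1.7644)
z^{k+1} = 0.3972
Step 3: u-update.
u^{k+1} = 1.7644 + 0.5505 - 0.3972 = 1.9177
Step 4: Primal residual = |0.5505 - 0.3972| = 0.1533


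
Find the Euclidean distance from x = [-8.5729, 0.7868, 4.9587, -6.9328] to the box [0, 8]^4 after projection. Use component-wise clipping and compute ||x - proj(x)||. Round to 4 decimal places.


Project each component onto [0, 8].
clip(-8.5729) = 0.0, clip(0.7868) = 0.7868, clip(4.9587) = 4.9587, clip(-6.9328) = 0.0
Projection = [0.0, 0.7868, 4.9587, 0.0]
Squared diffs: [73.4946, 0.0, 0.0, 48.0637]
Distance = sqrt(121.5583) = 11.0253


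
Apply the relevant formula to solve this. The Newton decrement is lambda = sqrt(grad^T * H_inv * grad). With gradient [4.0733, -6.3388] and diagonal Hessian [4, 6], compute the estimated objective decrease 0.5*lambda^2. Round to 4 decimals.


Step 1: H is diagonal, so H^(-1) * g = [1.0183, -1.0565].
Step 2: g^T H^(-1) g = sum_i g_i^2 / H_ii
  = (4.0733)^2/4 + (-6.3388)^2/6
  = 4.1479 + 6.6967 = 10.8447
Step 3: Objective decrease = 0.5 * g^T H^(-1) g = 5.4223


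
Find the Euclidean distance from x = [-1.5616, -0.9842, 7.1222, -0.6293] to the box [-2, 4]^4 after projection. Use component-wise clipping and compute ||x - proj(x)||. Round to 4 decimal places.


Project each component onto [-2, 4].
clip(-1.5616) = -1.5616, clip(-0.9842) = -0.9842, clip(7.1222) = 4.0, clip(-0.6293) = -0.6293
Projection = [-1.5616, -0.9842, 4.0, -0.6293]
Squared diffs: [0.0, 0.0, 9.7481, 0.0]
Distance = sqrt(9.7481) = 3.1222


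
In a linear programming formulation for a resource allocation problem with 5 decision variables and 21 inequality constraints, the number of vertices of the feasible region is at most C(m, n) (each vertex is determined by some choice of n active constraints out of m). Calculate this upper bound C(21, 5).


Each vertex corresponds to some choice of n active constraints out of m, so the number of vertices is at most C(m, n) = m! / (n!(m-n)!).
m = 21, n = 5
Numerator: 21 * 20 * 19 * 18 * 17
Denominator: 5! = 120
C(21, 5) = 20349


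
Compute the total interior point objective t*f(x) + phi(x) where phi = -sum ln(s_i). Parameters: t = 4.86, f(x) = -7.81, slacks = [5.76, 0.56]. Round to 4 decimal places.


Step 1: Compute log-barrier.
ln values: [1.7509, -0.5798]
phi = -(1.7509 - 0.5798) = -1.1711
Step 2: Compute augmented objective.
t*f(x) = 4.86*-7.81 = -37.9566
Total = -37.9566 - 1.1711 = -39.1277


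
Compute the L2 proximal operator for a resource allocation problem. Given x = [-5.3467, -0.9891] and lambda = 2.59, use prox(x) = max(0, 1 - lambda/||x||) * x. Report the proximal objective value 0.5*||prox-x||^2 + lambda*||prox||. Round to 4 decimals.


Step 1: Compute ||x||.
||x|| = 5.4374
Step 2: Compute scaling factor.
scale = max(0, 1 - 2.59/5.4374) = 0.5237
Step 3: prox(x) = [-2.7999, -0.518]
||prox(x)|| = 2.8474
Step 4: Proximal objective.
0.5*||prox-x||^2 = 3.3541
lambda*||prox|| = 7.3748
Total = 10.7289


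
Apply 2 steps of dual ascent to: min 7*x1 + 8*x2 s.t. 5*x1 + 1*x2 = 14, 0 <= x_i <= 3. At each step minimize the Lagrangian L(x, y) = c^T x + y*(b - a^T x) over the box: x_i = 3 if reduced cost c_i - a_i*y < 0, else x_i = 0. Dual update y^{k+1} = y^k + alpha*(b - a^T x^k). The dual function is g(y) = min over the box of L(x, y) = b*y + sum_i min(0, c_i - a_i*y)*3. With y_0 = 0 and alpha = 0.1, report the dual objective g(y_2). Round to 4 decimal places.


Dual ascent for LP: min 7*x1 + 8*x2, 5*x1 + 1*x2 = 14, 0 <= x_i <= 3
Step 1: y^k = 0.0, reduced costs: (7.0, 8.0)
  x^k = (0.0, 0.0), subgradient = b - a^T x = 14.0
  y^{k+1} = 0.0 + 0.1*14.0 = 1.4
Step 2: y^k = 1.4, reduced costs: (0.0, 6.6)
  x^k = (0.0, 0.0), subgradient = b - a^T x = 14.0
  y^{k+1} = 1.4 + 0.1*14.0 = 2.8
Dual objective at y_2 = 2.8: reduced costs (-7.0, 5.2), box minimizer x = (3.0, 0.0)
g(y_2) = b*y + (c1 - a1*y)*x1 + (c2 - a2*y)*x2 = 14*2.8 + (-7.0)*3.0 + 5.2*0.0 = 39.2 - 21.0 + 0.0 = 18.2


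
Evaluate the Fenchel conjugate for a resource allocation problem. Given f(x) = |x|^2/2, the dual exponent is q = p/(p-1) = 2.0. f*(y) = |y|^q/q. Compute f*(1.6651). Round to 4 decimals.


The conjugate exponent q satisfies 1/p + 1/q = 1.
p = 2, so q = 2/(2 - 1) = 2.0
|y|^q = 1.6651^2.0 = 2.7726
f*(1.6651) = 2.7726 / 2.0 = 1.3863


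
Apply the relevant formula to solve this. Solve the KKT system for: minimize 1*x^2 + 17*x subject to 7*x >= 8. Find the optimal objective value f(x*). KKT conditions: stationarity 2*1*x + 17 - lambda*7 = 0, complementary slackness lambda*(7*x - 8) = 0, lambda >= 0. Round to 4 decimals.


Step 1: Try lambda = 0 (constraint inactive).
x_unc = -17/(2*1) = -8.5
Check: 7*-8.5 = -59.5 < 8 -- violated!
Step 2: Constraint must be active: 7*x = 8
x* = 8/7 = 1.1429 (rounded; the exact value 8/7 is used below)
lambda = (2*1*(8/7) + 17)/7 = 2.7551
Step 3: Compute optimal value.
f(x*) = 1*(8/7)^2 + 17*(8/7) = 20.7347


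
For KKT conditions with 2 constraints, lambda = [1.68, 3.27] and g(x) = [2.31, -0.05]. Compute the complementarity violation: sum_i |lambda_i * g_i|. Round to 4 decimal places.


KKT complementary slackness check:
lambda_1 * g_1 = 1.68 * 2.31 = 3.8808
lambda_2 * g_2 = 3.27 * -0.05 = -0.1635
Total violation = 3.8808 + 0.1635 = 4.0443


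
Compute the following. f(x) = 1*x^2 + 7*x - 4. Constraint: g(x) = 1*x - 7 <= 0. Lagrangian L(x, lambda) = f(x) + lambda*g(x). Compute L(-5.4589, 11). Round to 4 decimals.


Step 1: Evaluate f(x).
f(-5.4589) = 1*(-5.4589)^2 + 7*(-5.4589) - 4 = -12.4127
Step 2: Evaluate g(x).
g(-5.4589) = 1*-5.4589 - 7 = -12.4589
Step 3: Compute Lagrangian.
L = -12.4127 + 11*-12.4589 = -149.4606


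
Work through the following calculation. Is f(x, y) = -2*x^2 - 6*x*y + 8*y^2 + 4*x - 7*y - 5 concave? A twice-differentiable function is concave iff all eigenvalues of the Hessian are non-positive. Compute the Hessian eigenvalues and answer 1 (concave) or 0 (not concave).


The Hessian of f(x,y) = -2*x^2 - 6*x*y + 8*y^2 + 4*x - 7*y - 5 is:
H = [[-4, -6], [-6, 16]]
Trace = -4 + 16 = 12
Determinant = -4*16 - (-6)^2 = -100
Discriminant = (12)^2 - 4*-100 = 544.0
Eigenvalues: lambda_1 = -5.6619, lambda_2 = 17.6619
The function is not concave.

0


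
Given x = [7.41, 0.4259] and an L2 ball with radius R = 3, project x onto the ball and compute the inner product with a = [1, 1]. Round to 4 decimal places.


Step 1: Compute ||x|| (intermediates to 6 decimals).
||x|| = sqrt(7.41^2 + 0.4259^2) = 7.42223
Step 2: Project.
Since ||x|| > R, scale = R/||x|| = 3/7.42223 = 0.404191, proj(x) = scale * x
proj(x) = [2.995055, 0.172145]
Step 3: Dot product.
a^T * proj(x) = 1*2.995055 + 1*0.172145 = 3.1672


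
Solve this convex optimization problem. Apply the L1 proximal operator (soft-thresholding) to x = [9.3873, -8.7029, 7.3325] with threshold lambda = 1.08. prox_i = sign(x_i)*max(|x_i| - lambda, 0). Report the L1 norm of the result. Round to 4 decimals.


Soft-thresholding with lambda = 1.08:
prox(9.3873) = sign(9.3873)*max(|9.3873| - 1.08, 0) = 8.3073
prox(-8.7029) = sign(-8.7029)*max(|-8.7029| - 1.08, 0) = -7.6229
prox(7.3325) = sign(7.3325)*max(|7.3325| - 1.08, 0) = 6.2525
prox(x) = [8.3073, -7.6229, 6.2525]
||prox(x)||_1 = 8.3073 + 7.6229 + 6.2525 = 22.1827


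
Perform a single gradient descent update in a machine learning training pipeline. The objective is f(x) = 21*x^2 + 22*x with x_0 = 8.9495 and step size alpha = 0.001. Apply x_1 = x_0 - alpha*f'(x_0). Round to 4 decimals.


We compute the gradient at x_0 and apply the update.
f'(x) = 42*x + 22
f'(8.9495) = 42*8.9495 + 22 = 397.879
x_1 = 8.9495 - 0.001*397.879 = 8.5516


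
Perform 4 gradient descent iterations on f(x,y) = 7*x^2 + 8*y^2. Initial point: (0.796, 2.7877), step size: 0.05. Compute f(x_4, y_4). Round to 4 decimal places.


Gradient descent on f(x,y) = 7*x^2 + 8*y^2.
Starting point: (0.796, 2.7877), alpha = 0.05
Step 1: grad_x = 2*7*0.796 = 11.144, grad_y = 2*8*2.7877 = 44.6032
  x_1 = 0.796 - 0.05*11.144 = 0.2388
  y_1 = 2.7877 - 0.05*44.6032 = 0.5575
Step 2: grad_x = 2*7*0.2388 = 3.3432, grad_y = 2*8*0.5575 = 8.9206
  x_2 = 0.2388 - 0.05*3.3432 = 0.0716
  y_2 = 0.5575 - 0.05*8.9206 = 0.1115
Step 3: grad_x = 2*7*0.0716 = 1.003, grad_y = 2*8*0.1115 = 1.7841
  x_3 = 0.0716 - 0.05*1.003 = 0.0215
  y_3 = 0.1115 - 0.05*1.7841 = 0.0223
Step 4: grad_x = 2*7*0.0215 = 0.3009, grad_y = 2*8*0.0223 = 0.3568
  x_4 = 0.0215 - 0.05*0.3009 = 0.0064
  y_4 = 0.0223 - 0.05*0.3568 = 0.0045
f(0.0064, 0.0045) = 7*0.0064^2 + 8*0.0045^2 = 0.0005


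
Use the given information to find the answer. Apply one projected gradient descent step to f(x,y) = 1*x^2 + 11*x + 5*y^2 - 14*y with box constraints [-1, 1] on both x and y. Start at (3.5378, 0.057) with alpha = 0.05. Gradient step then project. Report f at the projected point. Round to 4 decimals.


Step 1: Compute gradient at (3.5378, 0.057).
grad_x = 2*1*3.5378 + 11 = 18.0756
grad_y = 2*5*0.057 - 14 = -13.43
Step 2: Gradient step.
x_raw = 3.5378 - 0.05*18.0756 = 2.634
y_raw = 0.057 - 0.05*-13.43 = 0.7285
Step 3: Project onto [-1, 1].
x_proj = clip(2.634) = 1.0
y_proj = clip(0.7285) = 0.7285
Step 4: Evaluate f.
f(1.0, 0.7285) = 4.4546


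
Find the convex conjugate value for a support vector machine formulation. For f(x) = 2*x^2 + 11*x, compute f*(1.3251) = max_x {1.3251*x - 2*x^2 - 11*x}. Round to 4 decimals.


f*(y) = sup_x {y*x - a*x^2 - b*x} = sup_x {(y-b)*x - a*x^2}
FOC: (y - b) - 2a*x = 0 => x* = (y - b)/(2a)
x* = (1.3251 - 11)/(2*2) = -2.4187
f*(1.3251) = (y-b)^2/(4a) = (1.3251 - 11)^2/(4*2)
= 93.6037/8 = 11.7005


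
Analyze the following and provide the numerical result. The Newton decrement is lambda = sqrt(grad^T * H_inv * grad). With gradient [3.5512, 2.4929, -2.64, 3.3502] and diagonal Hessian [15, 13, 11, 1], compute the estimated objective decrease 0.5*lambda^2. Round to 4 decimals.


Step 1: H is diagonal, so H^(-1) * g = [0.2367, 0.1918, -0.24, 3.3502].
Step 2: g^T H^(-1) g = sum_i g_i^2 / H_ii
  = (3.5512)^2/15 + (2.4929)^2/13 + (-2.64)^2/11 + (3.3502)^2/1
  = 0.8407 + 0.478 + 0.6336 + 11.2238 = 13.1762
Step 3: Objective decrease = 0.5 * g^T H^(-1) g = 6.5881


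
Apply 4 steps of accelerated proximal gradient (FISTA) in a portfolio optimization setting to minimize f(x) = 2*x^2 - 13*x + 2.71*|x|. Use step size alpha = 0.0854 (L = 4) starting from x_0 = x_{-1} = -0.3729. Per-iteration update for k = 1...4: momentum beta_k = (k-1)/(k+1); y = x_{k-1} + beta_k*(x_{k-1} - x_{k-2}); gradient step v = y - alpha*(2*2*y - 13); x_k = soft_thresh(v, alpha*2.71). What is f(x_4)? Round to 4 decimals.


FISTA on f(x) = 2*x^2 - 13*x + 2.71*|x|
L = 4, alpha = 0.0854
Iteration 1: beta = 0.0, y = -0.3729 + 0.0*(-0.3729 + 0.3729) = -0.3729
  grad(y) = -14.4916, v = y - alpha*grad = 0.8647
  prox(v) = soft_thresh(0.8647, 0.2314) = 0.6332
Iteration 2: beta = 0.3333, y = 0.6332 + 0.3333*(0.6332 + 0.3729) = 0.9686
  grad(y) = -9.1255, v = y - alpha*grad = 1.7479
  prox(v) = soft_thresh(1.7479, 0.2314) = 1.5165
Iteration 3: beta = 0.5, y = 1.5165 + 0.5*(1.5165 - 0.6332) = 1.9581
  grad(y) = -5.1674, v = y - alpha*grad = 2.3994
  prox(v) = soft_thresh(2.3994, 0.2314) = 2.168
Iteration 4: beta = 0.6, y = 2.168 + 0.6*(2.168 - 1.5165) = 2.5589
  grad(y) = -2.7644, v = y - alpha*grad = 2.795
  prox(v) = soft_thresh(2.795, 0.2314) = 2.5635
f(x_4) = 2*2.5635^2 - 13*2.5635 + 2.71*|2.5635| = -13.2354


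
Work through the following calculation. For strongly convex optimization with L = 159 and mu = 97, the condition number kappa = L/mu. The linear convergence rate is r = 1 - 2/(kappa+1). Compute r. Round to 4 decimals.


Step 1: Compute the condition number.
kappa = L/mu = 159/97 = 1.6392
Step 2: Compute the convergence rate.
r = 1 - 2/(kappa + 1) = 1 - 2*mu/(L + mu) = (L - mu)/(L + mu) = 62/256 = 0.2422


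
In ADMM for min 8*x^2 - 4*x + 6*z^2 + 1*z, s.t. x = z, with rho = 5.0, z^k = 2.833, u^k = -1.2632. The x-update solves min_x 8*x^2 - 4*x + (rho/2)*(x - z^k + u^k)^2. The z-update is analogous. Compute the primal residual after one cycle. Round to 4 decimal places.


ADMM iteration with rho = 5.0, z^k = 2.833, u^k = -1.2632
Step 1: x-update.
Minimize 8*x^2 - 4*x + (5.0/2)*(x - 2.833 - 1.2632)^2
FOC: (2*8 + 5.0)*x = 4 + 5.0*(2.833 + 1.2632)
x^{k+1} = 1.1658
Step 2: z-update.
Minimize 6*z^2 + 1*z + (5.0/2)*(1.1658 - z - 1.2632)^2
FOC: (2*6 + 5.0)*z = -1 + 5.0*(1.1658 - 1.2632)
z^{k+1} = -0.0875
Step 3: u-update.
u^{k+1} = -1.2632 + 1.1658 + 0.0875 = -0.01
Step 4: Primal residual = |1.1658 + 0.0875| = 1.2532


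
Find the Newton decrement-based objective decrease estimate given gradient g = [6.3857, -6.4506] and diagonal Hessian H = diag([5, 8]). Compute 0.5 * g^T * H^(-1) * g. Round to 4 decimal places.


Step 1: H is diagonal, so H^(-1) * g = [1.2771, -0.8063].
Step 2: g^T H^(-1) g = sum_i g_i^2 / H_ii
  = (6.3857)^2/5 + (-6.4506)^2/8
  = 8.1554 + 5.2013 = 13.3567
Step 3: Objective decrease = 0.5 * g^T H^(-1) g = 6.6784


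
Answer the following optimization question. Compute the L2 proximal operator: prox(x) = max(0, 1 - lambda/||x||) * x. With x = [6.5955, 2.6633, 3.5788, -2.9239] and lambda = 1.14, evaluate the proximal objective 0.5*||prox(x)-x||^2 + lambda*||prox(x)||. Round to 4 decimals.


Step 1: Compute ||x||.
||x|| = 8.4824
Step 2: Compute scaling factor.
scale = max(0, 1 - 1.14/8.4824) = 0.8656
Step 3: prox(x) = [5.7091, 2.3054, 3.0978, -2.5309]
||prox(x)|| = 7.3424
Step 4: Proximal objective.
0.5*||prox-x||^2 = 0.6498
lambda*||prox|| = 8.3703
Total = 9.0201


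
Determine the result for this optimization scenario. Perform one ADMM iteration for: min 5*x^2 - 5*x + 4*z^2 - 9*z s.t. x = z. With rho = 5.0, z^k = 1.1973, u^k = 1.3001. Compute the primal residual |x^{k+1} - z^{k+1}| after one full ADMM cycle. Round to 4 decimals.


ADMM iteration with rho = 5.0, z^k = 1.1973, u^k = 1.3001
Step 1: x-update.
Minimize 5*x^2 - 5*x + (5.0/2)*(x - 1.1973 + 1.3001)^2
FOC: (2*5 + 5.0)*x = 5 + 5.0*(1.1973 - 1.3001)
x^{k+1} = 0.2991
Step 2: z-update.
Minimize 4*z^2 - 9*z + (5.0/2)*(0.2991 - z + 1.3001)^2
FOC: (2*4 + 5.0)*z = 9 + 5.0*(0.2991 + 1.3001)
z^{k+1} = 1.3074
Step 3: u-update.
u^{k+1} = 1.3001 + 0.2991 - 1.3074 = 0.2918
Step 4: Primal residual = |0.2991 - 1.3074| = 1.0083


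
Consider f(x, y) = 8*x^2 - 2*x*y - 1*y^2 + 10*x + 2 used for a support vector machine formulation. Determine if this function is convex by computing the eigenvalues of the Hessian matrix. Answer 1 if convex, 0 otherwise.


The Hessian of f(x,y) = 8*x^2 - 2*x*y - 1*y^2 + 10*x + 2 is:
H = [[16, -2], [-2, -2]]
Trace = 16 - 2 = 14
Determinant = 16*-2 - (-2)^2 = -36
Discriminant = (14)^2 - 4*-36 = 340.0
Eigenvalues: lambda_1 = -2.2195, lambda_2 = 16.2195
The function is not convex.

0


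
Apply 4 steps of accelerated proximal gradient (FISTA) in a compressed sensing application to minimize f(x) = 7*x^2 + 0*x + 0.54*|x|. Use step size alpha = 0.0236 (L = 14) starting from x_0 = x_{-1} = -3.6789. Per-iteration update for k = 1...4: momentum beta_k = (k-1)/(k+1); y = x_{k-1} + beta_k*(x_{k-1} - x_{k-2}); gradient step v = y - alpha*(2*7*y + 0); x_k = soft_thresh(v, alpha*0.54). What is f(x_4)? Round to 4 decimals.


FISTA on f(x) = 7*x^2 + 0*x + 0.54*|x|
L = 14, alpha = 0.0236
Iteration 1: beta = 0.0, y = -3.6789 + 0.0*(-3.6789 + 3.6789) = -3.6789
  grad(y) = -51.5046, v = y - alpha*grad = -2.4634
  prox(v) = soft_thresh(-2.4634, 0.0127) = -2.4506
Iteration 2: beta = 0.3333, y = -2.4506 + 0.3333*(-2.4506 + 3.6789) = -2.0412
  grad(y) = -28.5772, v = y - alpha*grad = -1.3668
  prox(v) = soft_thresh(-1.3668, 0.0127) = -1.3541
Iteration 3: beta = 0.5, y = -1.3541 + 0.5*(-1.3541 + 2.4506) = -0.8058
  grad(y) = -11.2808, v = y - alpha*grad = -0.5395
  prox(v) = soft_thresh(-0.5395, 0.0127) = -0.5268
Iteration 4: beta = 0.6, y = -0.5268 + 0.6*(-0.5268 + 1.3541) = -0.0304
  grad(y) = -0.4262, v = y - alpha*grad = -0.0204
  prox(v) = soft_thresh(-0.0204, 0.0127) = -0.0076
f(x_4) = 7*(-0.0076)^2 + 0*(-0.0076) + 0.54*|-0.0076| = 0.0045
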